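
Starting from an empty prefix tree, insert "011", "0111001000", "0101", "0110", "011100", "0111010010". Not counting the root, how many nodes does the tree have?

Trace insertions, counting only characters that open a new branch:
  "011" → 3 new (0, 1, 1)
  "0111001000" → prefix "011" already present; 7 new (1, 0, 0, 1, 0, 0, 0)
  "0101" → prefix "01" already present; 2 new (0, 1)
  "0110" → prefix "011" already present; 1 new (0)
  "011100" → prefix "011100" already present; 0 new (none)
  "0111010010" → prefix "01110" already present; 5 new (1, 0, 0, 1, 0)
Total nodes = 3 + 7 + 2 + 1 + 0 + 5 = 18

18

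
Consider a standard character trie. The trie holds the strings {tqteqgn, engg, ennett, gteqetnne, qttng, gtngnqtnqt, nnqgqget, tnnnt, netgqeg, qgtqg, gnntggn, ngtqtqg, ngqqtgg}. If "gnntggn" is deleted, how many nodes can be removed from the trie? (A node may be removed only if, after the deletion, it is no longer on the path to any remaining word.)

6

A node on "gnntggn"'s path can go only if nothing else ends at it or branches off below it.
The suffix "nntggn" (6 nodes) is used only by "gnntggn"; the node for "g" still has the child "t", so pruning stops there.
Nodes removed: 6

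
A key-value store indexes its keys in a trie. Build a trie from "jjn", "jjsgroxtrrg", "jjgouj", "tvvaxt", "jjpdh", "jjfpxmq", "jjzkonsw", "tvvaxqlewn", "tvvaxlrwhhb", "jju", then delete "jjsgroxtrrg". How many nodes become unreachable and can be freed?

A node on "jjsgroxtrrg"'s path can go only if nothing else ends at it or branches off below it.
The suffix "sgroxtrrg" (9 nodes) is used only by "jjsgroxtrrg"; the node for "jj" still has the child "n", so pruning stops there.
Nodes removed: 9

9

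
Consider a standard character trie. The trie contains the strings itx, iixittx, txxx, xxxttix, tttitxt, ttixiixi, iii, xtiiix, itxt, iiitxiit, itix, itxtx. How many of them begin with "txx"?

1

Traverse to the node for "txx", then collect every word in that subtree.
Matches: "txxx"
Count: 1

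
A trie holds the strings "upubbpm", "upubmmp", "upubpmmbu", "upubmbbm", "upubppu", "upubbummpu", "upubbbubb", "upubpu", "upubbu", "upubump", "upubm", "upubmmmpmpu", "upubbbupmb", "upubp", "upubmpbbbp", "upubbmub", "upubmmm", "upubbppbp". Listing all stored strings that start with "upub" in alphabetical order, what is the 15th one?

Filter for "upub…" and sort: "upubbbubb", "upubbbupmb", "upubbmub", "upubbpm", "upubbppbp", "upubbu", "upubbummpu", "upubm", "upubmbbm", "upubmmm", "upubmmmpmpu", "upubmmp", "upubmpbbbp", "upubp", "upubpmmbu", "upubppu", "upubpu", "upubump"
The 15th is upubpmmbu.

upubpmmbu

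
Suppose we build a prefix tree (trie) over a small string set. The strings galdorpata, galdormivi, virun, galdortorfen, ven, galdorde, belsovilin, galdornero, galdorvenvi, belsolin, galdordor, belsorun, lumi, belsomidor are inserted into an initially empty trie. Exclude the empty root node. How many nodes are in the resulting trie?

Insert word by word; a character creates a node only if that edge doesn't already exist:
  "galdorpata" → 10 new (g, a, l, d, o, r, p, a, t, a)
  "galdormivi" → prefix "galdor" already present; 4 new (m, i, v, i)
  "virun" → 5 new (v, i, r, u, n)
  "galdortorfen" → prefix "galdor" already present; 6 new (t, o, r, f, e, n)
  "ven" → prefix "v" already present; 2 new (e, n)
  "galdorde" → prefix "galdor" already present; 2 new (d, e)
  "belsovilin" → 10 new (b, e, l, s, o, v, i, l, i, n)
  "galdornero" → prefix "galdor" already present; 4 new (n, e, r, o)
  "galdorvenvi" → prefix "galdor" already present; 5 new (v, e, n, v, i)
  "belsolin" → prefix "belso" already present; 3 new (l, i, n)
  "galdordor" → prefix "galdord" already present; 2 new (o, r)
  "belsorun" → prefix "belso" already present; 3 new (r, u, n)
  "lumi" → 4 new (l, u, m, i)
  "belsomidor" → prefix "belso" already present; 5 new (m, i, d, o, r)
Total nodes = 10 + 4 + 5 + 6 + 2 + 2 + 10 + 4 + 5 + 3 + 2 + 3 + 4 + 5 = 65

65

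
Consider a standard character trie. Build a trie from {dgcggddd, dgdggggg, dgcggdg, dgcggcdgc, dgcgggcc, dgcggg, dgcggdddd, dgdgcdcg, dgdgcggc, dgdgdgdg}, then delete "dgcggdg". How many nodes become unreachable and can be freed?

1

After clearing the end-marker at "dgcggdg", prune upward until reaching a node still needed by another word.
The suffix "g" (1 node) is used only by "dgcggdg"; the node for "dgcggd" still has the child "d", so pruning stops there.
Nodes removed: 1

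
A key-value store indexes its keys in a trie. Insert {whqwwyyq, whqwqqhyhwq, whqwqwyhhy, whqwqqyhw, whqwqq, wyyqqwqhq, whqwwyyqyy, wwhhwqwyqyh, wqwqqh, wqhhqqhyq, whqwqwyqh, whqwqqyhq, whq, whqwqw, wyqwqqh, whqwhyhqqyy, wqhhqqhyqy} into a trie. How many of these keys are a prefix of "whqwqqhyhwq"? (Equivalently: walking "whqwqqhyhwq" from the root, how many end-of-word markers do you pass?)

3

Check each prefix of "whqwqqhyhwq" against the stored set — each match is an end-marker on the path.
Prefixes of the query that are stored words: "whq", "whqwqq", "whqwqqhyhwq"
Count: 3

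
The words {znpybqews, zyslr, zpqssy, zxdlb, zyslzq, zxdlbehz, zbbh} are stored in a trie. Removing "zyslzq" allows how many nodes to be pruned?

2

Walk "zyslzq" from the leaf back toward the root, removing each node that no remaining word uses.
The suffix "zq" (2 nodes) is used only by "zyslzq"; the node for "zysl" still has the child "r", so pruning stops there.
Nodes removed: 2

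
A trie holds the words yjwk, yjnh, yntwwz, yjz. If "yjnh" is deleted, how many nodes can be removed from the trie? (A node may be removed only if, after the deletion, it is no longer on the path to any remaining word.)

Walk "yjnh" from the leaf back toward the root, removing each node that no remaining word uses.
The suffix "nh" (2 nodes) is used only by "yjnh"; the node for "yj" still has the child "w", so pruning stops there.
Nodes removed: 2

2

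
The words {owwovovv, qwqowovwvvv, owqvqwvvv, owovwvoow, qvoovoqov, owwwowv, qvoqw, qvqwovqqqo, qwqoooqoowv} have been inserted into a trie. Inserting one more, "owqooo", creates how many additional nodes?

The longest prefix of "owqooo" already in the trie is "owq" (length 3).
So 6 − 3 = 3 new nodes.

3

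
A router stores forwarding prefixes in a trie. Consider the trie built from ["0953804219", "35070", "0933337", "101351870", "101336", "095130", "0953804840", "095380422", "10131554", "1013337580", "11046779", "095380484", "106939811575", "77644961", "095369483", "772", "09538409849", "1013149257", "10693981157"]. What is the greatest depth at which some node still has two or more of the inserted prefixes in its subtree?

Equivalently: take the maximum, over all pairs, of their longest common prefix length.
e.g. "10693981157" and "106939811575" share the prefix "10693981157" of length 11; no pair shares a longer one.
Longest shared-prefix length: 11

11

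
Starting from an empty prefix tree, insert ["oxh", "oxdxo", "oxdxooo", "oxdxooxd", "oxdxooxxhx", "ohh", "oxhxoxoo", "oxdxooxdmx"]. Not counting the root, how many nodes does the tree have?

Trie structure (* marks end of a word):
(root)
└─ o
   ├─ h
   │  └─ h *
   └─ x
      ├─ d
      │  └─ x
      │     └─ o *
      │        └─ o
      │           ├─ o *
      │           └─ x
      │              ├─ d *
      │              │  └─ m
      │              │     └─ x *
      │              └─ x
      │                 └─ h
      │                    └─ x *
      └─ h *
         └─ x
            └─ o
               └─ x
                  └─ o
                     └─ o *
Counting every labelled node above: 22.

22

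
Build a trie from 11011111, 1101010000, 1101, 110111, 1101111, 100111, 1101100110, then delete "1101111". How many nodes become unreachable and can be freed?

A node on "1101111"'s path can go only if nothing else ends at it or branches off below it.
Every node on "1101111" is still needed (e.g. by "11011111"), so nothing is freed.
Nodes removed: 0

0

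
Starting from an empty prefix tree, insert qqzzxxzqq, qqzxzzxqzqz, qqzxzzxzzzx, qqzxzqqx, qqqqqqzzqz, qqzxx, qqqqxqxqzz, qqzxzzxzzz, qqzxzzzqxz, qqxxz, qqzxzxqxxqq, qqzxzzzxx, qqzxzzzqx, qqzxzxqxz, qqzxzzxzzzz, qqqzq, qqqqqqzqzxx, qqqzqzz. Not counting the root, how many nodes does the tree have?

64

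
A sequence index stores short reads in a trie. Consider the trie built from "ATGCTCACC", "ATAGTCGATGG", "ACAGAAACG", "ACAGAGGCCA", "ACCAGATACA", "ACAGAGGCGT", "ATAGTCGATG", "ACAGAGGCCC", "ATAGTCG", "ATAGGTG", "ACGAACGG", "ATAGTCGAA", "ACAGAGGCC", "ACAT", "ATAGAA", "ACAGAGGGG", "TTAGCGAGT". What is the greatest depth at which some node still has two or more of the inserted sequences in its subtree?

Equivalently: take the maximum, over all pairs, of their longest common prefix length.
e.g. "ATAGTCGATG" and "ATAGTCGATGG" share the prefix "ATAGTCGATG" of length 10; no pair shares a longer one.
Longest shared-prefix length: 10

10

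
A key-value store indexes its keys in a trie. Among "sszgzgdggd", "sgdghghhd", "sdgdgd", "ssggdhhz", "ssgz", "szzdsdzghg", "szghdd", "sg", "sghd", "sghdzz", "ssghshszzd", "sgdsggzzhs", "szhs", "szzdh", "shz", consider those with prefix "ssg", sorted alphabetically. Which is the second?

Filter for "ssg…" and sort: "ssggdhhz", "ssghshszzd", "ssgz"
Position 2: ssghshszzd

ssghshszzd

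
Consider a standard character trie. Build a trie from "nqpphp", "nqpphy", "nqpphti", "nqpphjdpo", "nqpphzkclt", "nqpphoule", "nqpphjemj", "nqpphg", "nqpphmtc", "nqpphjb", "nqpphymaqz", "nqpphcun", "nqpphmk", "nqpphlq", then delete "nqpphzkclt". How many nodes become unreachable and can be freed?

A node on "nqpphzkclt"'s path can go only if nothing else ends at it or branches off below it.
The suffix "zkclt" (5 nodes) is used only by "nqpphzkclt"; the node for "nqpph" still has the child "p", so pruning stops there.
Nodes removed: 5

5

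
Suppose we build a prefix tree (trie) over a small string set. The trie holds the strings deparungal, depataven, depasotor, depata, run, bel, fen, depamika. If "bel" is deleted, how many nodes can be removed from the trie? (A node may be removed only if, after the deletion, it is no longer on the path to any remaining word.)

Walk "bel" from the leaf back toward the root, removing each node that no remaining word uses.
No other word shares any prefix with "bel", so all 3 of its nodes go.
Nodes removed: 3

3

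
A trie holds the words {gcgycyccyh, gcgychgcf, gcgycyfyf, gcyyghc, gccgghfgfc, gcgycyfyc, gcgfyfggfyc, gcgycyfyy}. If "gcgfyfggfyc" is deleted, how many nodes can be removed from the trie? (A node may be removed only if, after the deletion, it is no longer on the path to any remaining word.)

8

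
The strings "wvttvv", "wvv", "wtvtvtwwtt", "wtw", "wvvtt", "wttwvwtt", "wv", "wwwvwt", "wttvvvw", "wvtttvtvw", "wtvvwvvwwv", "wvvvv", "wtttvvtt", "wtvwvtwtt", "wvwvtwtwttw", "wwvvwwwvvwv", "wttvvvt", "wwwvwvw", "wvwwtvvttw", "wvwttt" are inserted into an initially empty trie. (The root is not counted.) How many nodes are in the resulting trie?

Trace insertions, counting only characters that open a new branch:
  "wvttvv" → 6 new (w, v, t, t, v, v)
  "wvv" → prefix "wv" already present; 1 new (v)
  "wtvtvtwwtt" → prefix "w" already present; 9 new (t, v, t, v, t, w, w, t, t)
  "wtw" → prefix "wt" already present; 1 new (w)
  "wvvtt" → prefix "wvv" already present; 2 new (t, t)
  "wttwvwtt" → prefix "wt" already present; 6 new (t, w, v, w, t, t)
  "wv" → prefix "wv" already present; 0 new (none)
  "wwwvwt" → prefix "w" already present; 5 new (w, w, v, w, t)
  "wttvvvw" → prefix "wtt" already present; 4 new (v, v, v, w)
  "wvtttvtvw" → prefix "wvtt" already present; 5 new (t, v, t, v, w)
  "wtvvwvvwwv" → prefix "wtv" already present; 7 new (v, w, v, v, w, w, v)
  "wvvvv" → prefix "wvv" already present; 2 new (v, v)
  "wtttvvtt" → prefix "wtt" already present; 5 new (t, v, v, t, t)
  "wtvwvtwtt" → prefix "wtv" already present; 6 new (w, v, t, w, t, t)
  "wvwvtwtwttw" → prefix "wv" already present; 9 new (w, v, t, w, t, w, t, t, w)
  "wwvvwwwvvwv" → prefix "ww" already present; 9 new (v, v, w, w, w, v, v, w, v)
  "wttvvvt" → prefix "wttvvv" already present; 1 new (t)
  "wwwvwvw" → prefix "wwwvw" already present; 2 new (v, w)
  "wvwwtvvttw" → prefix "wvw" already present; 7 new (w, t, v, v, t, t, w)
  "wvwttt" → prefix "wvw" already present; 3 new (t, t, t)
Total nodes = 6 + 1 + 9 + 1 + 2 + 6 + 0 + 5 + 4 + 5 + 7 + 2 + 5 + 6 + 9 + 9 + 1 + 2 + 7 + 3 = 90

90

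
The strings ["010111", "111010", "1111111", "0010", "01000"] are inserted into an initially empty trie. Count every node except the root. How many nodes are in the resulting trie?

21

Count nodes per top-level branch (shared prefixes stored once):
  '0'-branch (0010, 01000, 010111): 11 nodes
  '1'-branch (111010, 1111111): 10 nodes
Sum: 21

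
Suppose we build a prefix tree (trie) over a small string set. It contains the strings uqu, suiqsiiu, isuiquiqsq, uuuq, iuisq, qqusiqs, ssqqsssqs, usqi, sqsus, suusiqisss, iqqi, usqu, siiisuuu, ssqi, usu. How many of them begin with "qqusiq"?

Walk to "qqusiq"; the words in its subtree are exactly those with that prefix.
Matches: "qqusiqs"
Count: 1

1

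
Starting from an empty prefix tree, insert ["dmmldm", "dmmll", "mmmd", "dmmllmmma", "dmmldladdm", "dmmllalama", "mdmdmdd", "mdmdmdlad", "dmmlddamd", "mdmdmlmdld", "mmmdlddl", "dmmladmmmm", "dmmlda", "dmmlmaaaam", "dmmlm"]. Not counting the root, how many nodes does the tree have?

Insert word by word; a character creates a node only if that edge doesn't already exist:
  "dmmldm" → 6 new (d, m, m, l, d, m)
  "dmmll" → prefix "dmml" already present; 1 new (l)
  "mmmd" → 4 new (m, m, m, d)
  "dmmllmmma" → prefix "dmmll" already present; 4 new (m, m, m, a)
  "dmmldladdm" → prefix "dmmld" already present; 5 new (l, a, d, d, m)
  "dmmllalama" → prefix "dmmll" already present; 5 new (a, l, a, m, a)
  "mdmdmdd" → prefix "m" already present; 6 new (d, m, d, m, d, d)
  "mdmdmdlad" → prefix "mdmdmd" already present; 3 new (l, a, d)
  "dmmlddamd" → prefix "dmmld" already present; 4 new (d, a, m, d)
  "mdmdmlmdld" → prefix "mdmdm" already present; 5 new (l, m, d, l, d)
  "mmmdlddl" → prefix "mmmd" already present; 4 new (l, d, d, l)
  "dmmladmmmm" → prefix "dmml" already present; 6 new (a, d, m, m, m, m)
  "dmmlda" → prefix "dmmld" already present; 1 new (a)
  "dmmlmaaaam" → prefix "dmml" already present; 6 new (m, a, a, a, a, m)
  "dmmlm" → prefix "dmmlm" already present; 0 new (none)
Total nodes = 6 + 1 + 4 + 4 + 5 + 5 + 6 + 3 + 4 + 5 + 4 + 6 + 1 + 6 + 0 = 60

60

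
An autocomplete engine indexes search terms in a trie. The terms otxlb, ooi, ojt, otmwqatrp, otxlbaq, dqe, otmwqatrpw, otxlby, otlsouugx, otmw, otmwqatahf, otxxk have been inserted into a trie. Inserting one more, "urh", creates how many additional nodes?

3

Nothing in the trie begins with "u"; the whole of "urh" is new.
3 − 0 = 3 new nodes.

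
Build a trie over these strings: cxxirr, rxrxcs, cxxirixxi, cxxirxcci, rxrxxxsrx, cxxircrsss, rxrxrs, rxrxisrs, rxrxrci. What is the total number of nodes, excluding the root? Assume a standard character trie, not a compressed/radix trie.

38

Count nodes per top-level branch (shared prefixes stored once):
  'c'-branch (cxxircrsss, cxxirixxi, cxxirr, cxxirxcci): 19 nodes
  'r'-branch (rxrxcs, rxrxisrs, rxrxrci, rxrxrs, rxrxxxsrx): 19 nodes
Sum: 38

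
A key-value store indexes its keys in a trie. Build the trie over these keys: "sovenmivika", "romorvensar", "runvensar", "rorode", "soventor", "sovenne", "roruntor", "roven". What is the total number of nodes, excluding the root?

Trace insertions, counting only characters that open a new branch:
  "sovenmivika" → 11 new (s, o, v, e, n, m, i, v, i, k, a)
  "romorvensar" → 11 new (r, o, m, o, r, v, e, n, s, a, r)
  "runvensar" → prefix "r" already present; 8 new (u, n, v, e, n, s, a, r)
  "rorode" → prefix "ro" already present; 4 new (r, o, d, e)
  "soventor" → prefix "soven" already present; 3 new (t, o, r)
  "sovenne" → prefix "soven" already present; 2 new (n, e)
  "roruntor" → prefix "ror" already present; 5 new (u, n, t, o, r)
  "roven" → prefix "ro" already present; 3 new (v, e, n)
Total nodes = 11 + 11 + 8 + 4 + 3 + 2 + 5 + 3 = 47

47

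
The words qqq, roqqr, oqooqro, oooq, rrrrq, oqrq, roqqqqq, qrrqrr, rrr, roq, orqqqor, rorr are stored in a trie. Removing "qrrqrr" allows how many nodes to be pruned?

A node on "qrrqrr"'s path can go only if nothing else ends at it or branches off below it.
The suffix "rrqrr" (5 nodes) is used only by "qrrqrr"; the node for "q" still has the child "q", so pruning stops there.
Nodes removed: 5

5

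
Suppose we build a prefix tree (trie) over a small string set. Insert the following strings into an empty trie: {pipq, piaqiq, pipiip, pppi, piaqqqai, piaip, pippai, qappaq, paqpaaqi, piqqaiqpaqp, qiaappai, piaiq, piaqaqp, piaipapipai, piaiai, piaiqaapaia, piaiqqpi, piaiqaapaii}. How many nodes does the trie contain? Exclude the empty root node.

74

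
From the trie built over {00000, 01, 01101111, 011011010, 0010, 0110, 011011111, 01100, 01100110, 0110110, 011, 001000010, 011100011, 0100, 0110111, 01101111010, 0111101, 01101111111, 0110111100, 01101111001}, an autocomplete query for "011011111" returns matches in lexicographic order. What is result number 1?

011011111

Filter for "011011111…" and sort: "011011111", "01101111111"
Position 1: 011011111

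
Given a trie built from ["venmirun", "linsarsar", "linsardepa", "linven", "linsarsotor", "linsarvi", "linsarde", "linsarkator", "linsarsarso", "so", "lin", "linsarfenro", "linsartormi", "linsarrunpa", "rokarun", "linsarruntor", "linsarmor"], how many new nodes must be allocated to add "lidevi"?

4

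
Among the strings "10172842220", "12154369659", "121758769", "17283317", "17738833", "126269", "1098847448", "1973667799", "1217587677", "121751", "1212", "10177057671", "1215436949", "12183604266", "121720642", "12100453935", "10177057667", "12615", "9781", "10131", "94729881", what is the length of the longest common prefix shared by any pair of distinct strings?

Equivalently: take the maximum, over all pairs, of their longest common prefix length.
"10177057667" and "10177057671" agree on "101770576" (9 characters) before diverging; nothing deeper is shared.
Longest shared-prefix length: 9

9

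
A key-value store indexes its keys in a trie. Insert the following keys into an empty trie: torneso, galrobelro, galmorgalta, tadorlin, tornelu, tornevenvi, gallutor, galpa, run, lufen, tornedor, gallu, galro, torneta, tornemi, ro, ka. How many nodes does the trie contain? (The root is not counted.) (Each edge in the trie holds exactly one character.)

64

For each word, the new-node count is its length minus the longest prefix already in the trie:
  "torneso" → 7 new (t, o, r, n, e, s, o)
  "galrobelro" → 10 new (g, a, l, r, o, b, e, l, r, o)
  "galmorgalta" → prefix "gal" already present; 8 new (m, o, r, g, a, l, t, a)
  "tadorlin" → prefix "t" already present; 7 new (a, d, o, r, l, i, n)
  "tornelu" → prefix "torne" already present; 2 new (l, u)
  "tornevenvi" → prefix "torne" already present; 5 new (v, e, n, v, i)
  "gallutor" → prefix "gal" already present; 5 new (l, u, t, o, r)
  "galpa" → prefix "gal" already present; 2 new (p, a)
  "run" → 3 new (r, u, n)
  "lufen" → 5 new (l, u, f, e, n)
  "tornedor" → prefix "torne" already present; 3 new (d, o, r)
  "gallu" → prefix "gallu" already present; 0 new (none)
  "galro" → prefix "galro" already present; 0 new (none)
  "torneta" → prefix "torne" already present; 2 new (t, a)
  "tornemi" → prefix "torne" already present; 2 new (m, i)
  "ro" → prefix "r" already present; 1 new (o)
  "ka" → 2 new (k, a)
Total nodes = 7 + 10 + 8 + 7 + 2 + 5 + 5 + 2 + 3 + 5 + 3 + 0 + 0 + 2 + 2 + 1 + 2 = 64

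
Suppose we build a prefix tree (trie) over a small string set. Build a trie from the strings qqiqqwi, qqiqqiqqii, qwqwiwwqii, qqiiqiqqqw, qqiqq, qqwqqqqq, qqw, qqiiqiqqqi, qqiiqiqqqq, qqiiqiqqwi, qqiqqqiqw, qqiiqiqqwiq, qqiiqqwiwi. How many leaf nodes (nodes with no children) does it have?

Leaves are exactly the stored words that no other stored word extends.
Those words: "qqiiqiqqqi", "qqiiqiqqqq", "qqiiqiqqqw", "qqiiqiqqwiq", "qqiiqqwiwi", "qqiqqiqqii", "qqiqqqiqw", "qqiqqwi", "qqwqqqqq", "qwqwiwwqii"
Leaf count: 10

10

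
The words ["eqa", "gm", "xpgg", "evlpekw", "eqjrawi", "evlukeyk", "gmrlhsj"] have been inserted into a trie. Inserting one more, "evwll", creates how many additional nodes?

Walking "evwll" from the root, the first 2 characters ("ev") follow existing edges; "w" is the first miss.
New nodes needed: |"evwll"| − 2 = 5 − 2 = 3.

3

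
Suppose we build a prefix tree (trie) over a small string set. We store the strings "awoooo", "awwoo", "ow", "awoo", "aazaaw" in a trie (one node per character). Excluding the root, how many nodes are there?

Trace insertions, counting only characters that open a new branch:
  "awoooo" → 6 new (a, w, o, o, o, o)
  "awwoo" → prefix "aw" already present; 3 new (w, o, o)
  "ow" → 2 new (o, w)
  "awoo" → prefix "awoo" already present; 0 new (none)
  "aazaaw" → prefix "a" already present; 5 new (a, z, a, a, w)
Total nodes = 6 + 3 + 2 + 0 + 5 = 16

16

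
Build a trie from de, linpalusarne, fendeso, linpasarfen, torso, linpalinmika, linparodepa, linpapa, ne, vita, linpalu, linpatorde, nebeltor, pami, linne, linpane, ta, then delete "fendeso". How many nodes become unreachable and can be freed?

7

After clearing the end-marker at "fendeso", prune upward until reaching a node still needed by another word.
No other word shares any prefix with "fendeso", so all 7 of its nodes go.
Nodes removed: 7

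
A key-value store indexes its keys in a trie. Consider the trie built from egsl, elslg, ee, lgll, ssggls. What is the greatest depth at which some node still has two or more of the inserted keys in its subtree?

Equivalently: take the maximum, over all pairs, of their longest common prefix length.
e.g. "ee" and "egsl" share the prefix "e" of length 1; no pair shares a longer one.
Longest shared-prefix length: 1

1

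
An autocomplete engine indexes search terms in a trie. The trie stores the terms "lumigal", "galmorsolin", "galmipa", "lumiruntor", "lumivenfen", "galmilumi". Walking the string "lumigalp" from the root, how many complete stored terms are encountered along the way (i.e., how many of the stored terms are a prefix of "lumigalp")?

1

Traverse "lumigalp" character by character; count nodes along the way that are marked as word ends.
Prefixes of the query that are stored words: "lumigal"
Count: 1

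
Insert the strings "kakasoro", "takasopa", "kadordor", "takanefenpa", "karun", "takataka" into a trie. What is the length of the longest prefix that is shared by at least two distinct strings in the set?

4

The deepest shared node is where two words last agree before diverging.
"takanefenpa" and "takasopa" agree on "taka" (4 characters) before diverging; nothing deeper is shared.
Longest shared-prefix length: 4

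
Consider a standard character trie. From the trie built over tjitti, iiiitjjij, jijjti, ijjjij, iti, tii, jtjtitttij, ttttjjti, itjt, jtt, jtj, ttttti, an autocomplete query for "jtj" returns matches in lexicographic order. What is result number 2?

jtjtitttij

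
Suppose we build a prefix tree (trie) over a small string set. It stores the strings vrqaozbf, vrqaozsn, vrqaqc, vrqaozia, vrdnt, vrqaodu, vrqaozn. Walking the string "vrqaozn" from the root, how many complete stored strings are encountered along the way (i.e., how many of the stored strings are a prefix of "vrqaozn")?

1

Walk "vrqaozn" from the root; an end-of-word marker is hit whenever a stored word is a prefix of "vrqaozn".
Prefixes of the query that are stored words: "vrqaozn"
Count: 1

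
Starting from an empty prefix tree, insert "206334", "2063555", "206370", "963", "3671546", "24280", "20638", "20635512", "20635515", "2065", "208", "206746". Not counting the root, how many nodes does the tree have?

34

Count nodes per top-level branch (shared prefixes stored once):
  '2'-branch (206334, 20635512, 20635515, 2063555, 206370, 20638, 2065, 206746, 208, 24280): 24 nodes
  '3'-branch (3671546): 7 nodes
  '9'-branch (963): 3 nodes
Sum: 34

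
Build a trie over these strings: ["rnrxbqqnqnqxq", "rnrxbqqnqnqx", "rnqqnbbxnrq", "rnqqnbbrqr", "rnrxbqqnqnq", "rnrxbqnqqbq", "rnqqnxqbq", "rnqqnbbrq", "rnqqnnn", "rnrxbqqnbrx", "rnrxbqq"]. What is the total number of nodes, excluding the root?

Trie structure (* marks end of a word):
(root)
└─ r
   └─ n
      ├─ q
      │  └─ q
      │     └─ n
      │        ├─ b
      │        │  └─ b
      │        │     ├─ r
      │        │     │  └─ q *
      │        │     │     └─ r *
      │        │     └─ x
      │        │        └─ n
      │        │           └─ r
      │        │              └─ q *
      │        ├─ n
      │        │  └─ n *
      │        └─ x
      │           └─ q
      │              └─ b
      │                 └─ q *
      └─ r
         └─ x
            └─ b
               └─ q
                  ├─ n
                  │  └─ q
                  │     └─ q
                  │        └─ b
                  │           └─ q *
                  └─ q *
                     └─ n
                        ├─ b
                        │  └─ r
                        │     └─ x *
                        └─ q
                           └─ n
                              └─ q *
                                 └─ x *
                                    └─ q *
Counting every labelled node above: 39.

39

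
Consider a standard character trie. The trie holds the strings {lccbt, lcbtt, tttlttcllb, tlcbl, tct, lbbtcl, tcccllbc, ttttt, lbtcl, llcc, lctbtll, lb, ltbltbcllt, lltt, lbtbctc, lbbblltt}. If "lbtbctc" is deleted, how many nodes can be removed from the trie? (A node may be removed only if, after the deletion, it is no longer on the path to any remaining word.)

4

A node on "lbtbctc"'s path can go only if nothing else ends at it or branches off below it.
The suffix "bctc" (4 nodes) is used only by "lbtbctc"; the node for "lbt" still has the child "c", so pruning stops there.
Nodes removed: 4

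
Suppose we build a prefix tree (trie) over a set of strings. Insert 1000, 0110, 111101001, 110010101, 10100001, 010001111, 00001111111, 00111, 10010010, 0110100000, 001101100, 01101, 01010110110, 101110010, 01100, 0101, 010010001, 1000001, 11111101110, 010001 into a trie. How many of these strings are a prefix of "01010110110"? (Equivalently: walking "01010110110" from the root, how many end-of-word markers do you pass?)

2

Traverse "01010110110" character by character; count nodes along the way that are marked as word ends.
Prefixes of the query that are stored words: "0101", "01010110110"
Count: 2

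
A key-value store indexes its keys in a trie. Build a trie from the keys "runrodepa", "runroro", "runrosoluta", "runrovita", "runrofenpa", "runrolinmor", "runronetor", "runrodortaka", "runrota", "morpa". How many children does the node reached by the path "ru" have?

The children of the "ru" node are the distinct next characters among strings starting with "ru".
Distinct next characters after "ru": n.
That node has 1 child edge.

1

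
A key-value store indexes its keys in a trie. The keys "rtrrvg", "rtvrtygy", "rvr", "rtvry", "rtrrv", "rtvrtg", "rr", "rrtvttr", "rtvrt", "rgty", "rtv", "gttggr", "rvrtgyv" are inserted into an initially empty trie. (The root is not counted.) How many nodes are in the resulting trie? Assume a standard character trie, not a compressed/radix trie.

For each word, the new-node count is its length minus the longest prefix already in the trie:
  "rtrrvg" → 6 new (r, t, r, r, v, g)
  "rtvrtygy" → prefix "rt" already present; 6 new (v, r, t, y, g, y)
  "rvr" → prefix "r" already present; 2 new (v, r)
  "rtvry" → prefix "rtvr" already present; 1 new (y)
  "rtrrv" → prefix "rtrrv" already present; 0 new (none)
  "rtvrtg" → prefix "rtvrt" already present; 1 new (g)
  "rr" → prefix "r" already present; 1 new (r)
  "rrtvttr" → prefix "rr" already present; 5 new (t, v, t, t, r)
  "rtvrt" → prefix "rtvrt" already present; 0 new (none)
  "rgty" → prefix "r" already present; 3 new (g, t, y)
  "rtv" → prefix "rtv" already present; 0 new (none)
  "gttggr" → 6 new (g, t, t, g, g, r)
  "rvrtgyv" → prefix "rvr" already present; 4 new (t, g, y, v)
Total nodes = 6 + 6 + 2 + 1 + 0 + 1 + 1 + 5 + 0 + 3 + 0 + 6 + 4 = 35

35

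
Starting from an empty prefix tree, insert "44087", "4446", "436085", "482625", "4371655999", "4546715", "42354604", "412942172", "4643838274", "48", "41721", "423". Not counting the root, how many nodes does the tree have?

58

For each word, the new-node count is its length minus the longest prefix already in the trie:
  "44087" → 5 new (4, 4, 0, 8, 7)
  "4446" → prefix "44" already present; 2 new (4, 6)
  "436085" → prefix "4" already present; 5 new (3, 6, 0, 8, 5)
  "482625" → prefix "4" already present; 5 new (8, 2, 6, 2, 5)
  "4371655999" → prefix "43" already present; 8 new (7, 1, 6, 5, 5, 9, 9, 9)
  "4546715" → prefix "4" already present; 6 new (5, 4, 6, 7, 1, 5)
  "42354604" → prefix "4" already present; 7 new (2, 3, 5, 4, 6, 0, 4)
  "412942172" → prefix "4" already present; 8 new (1, 2, 9, 4, 2, 1, 7, 2)
  "4643838274" → prefix "4" already present; 9 new (6, 4, 3, 8, 3, 8, 2, 7, 4)
  "48" → prefix "48" already present; 0 new (none)
  "41721" → prefix "41" already present; 3 new (7, 2, 1)
  "423" → prefix "423" already present; 0 new (none)
Total nodes = 5 + 2 + 5 + 5 + 8 + 6 + 7 + 8 + 9 + 0 + 3 + 0 = 58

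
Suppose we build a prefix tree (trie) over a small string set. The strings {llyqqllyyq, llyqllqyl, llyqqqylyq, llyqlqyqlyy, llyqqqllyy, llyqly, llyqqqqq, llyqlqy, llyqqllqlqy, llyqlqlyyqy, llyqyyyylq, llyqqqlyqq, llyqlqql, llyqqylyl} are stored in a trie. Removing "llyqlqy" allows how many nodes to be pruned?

0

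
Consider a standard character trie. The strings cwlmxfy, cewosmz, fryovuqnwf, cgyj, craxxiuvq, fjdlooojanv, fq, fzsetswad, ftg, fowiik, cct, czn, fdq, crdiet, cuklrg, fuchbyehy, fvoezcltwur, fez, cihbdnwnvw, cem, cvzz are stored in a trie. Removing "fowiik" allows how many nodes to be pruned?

Walk "fowiik" from the leaf back toward the root, removing each node that no remaining word uses.
The suffix "owiik" (5 nodes) is used only by "fowiik"; the node for "f" still has the child "r", so pruning stops there.
Nodes removed: 5

5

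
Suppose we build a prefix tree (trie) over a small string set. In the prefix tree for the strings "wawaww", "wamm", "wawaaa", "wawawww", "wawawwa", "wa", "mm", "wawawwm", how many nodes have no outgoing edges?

6

A leaf is a node with no children — equivalently, the end of a word that is not a proper prefix of any other stored word.
Those words: "mm", "wamm", "wawaaa", "wawawwa", "wawawwm", "wawawww"
Leaf count: 6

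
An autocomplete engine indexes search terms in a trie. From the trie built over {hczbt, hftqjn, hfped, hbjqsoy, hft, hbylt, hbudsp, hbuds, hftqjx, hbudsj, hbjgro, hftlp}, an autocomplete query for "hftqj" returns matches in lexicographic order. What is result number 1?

DFS of the "hftqj" subtree visits, in order: "hftqjn", "hftqjx"
The 1st is hftqjn.

hftqjn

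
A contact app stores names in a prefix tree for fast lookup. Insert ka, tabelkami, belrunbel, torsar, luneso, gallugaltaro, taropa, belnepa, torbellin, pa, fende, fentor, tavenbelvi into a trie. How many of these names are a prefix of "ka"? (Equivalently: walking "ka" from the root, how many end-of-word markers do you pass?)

Check each prefix of "ka" against the stored set — each match is an end-marker on the path.
Prefixes of the query that are stored words: "ka"
Count: 1

1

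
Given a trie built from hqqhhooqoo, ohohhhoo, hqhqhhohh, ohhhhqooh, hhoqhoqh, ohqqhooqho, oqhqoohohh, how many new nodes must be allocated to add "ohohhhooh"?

"ohohhhoo" is already a path in the trie; the remaining "h" must be added.
Each of the 1 remaining characters creates one node.

1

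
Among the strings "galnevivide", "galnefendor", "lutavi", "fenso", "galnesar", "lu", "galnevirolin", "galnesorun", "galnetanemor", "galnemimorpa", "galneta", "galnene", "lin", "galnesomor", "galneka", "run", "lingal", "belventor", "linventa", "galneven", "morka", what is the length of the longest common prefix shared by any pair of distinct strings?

Look for the deepest trie node that still has at least two words in its subtree.
e.g. "galnesomor" and "galnesorun" share the prefix "galneso" of length 7; no pair shares a longer one.
Longest shared-prefix length: 7

7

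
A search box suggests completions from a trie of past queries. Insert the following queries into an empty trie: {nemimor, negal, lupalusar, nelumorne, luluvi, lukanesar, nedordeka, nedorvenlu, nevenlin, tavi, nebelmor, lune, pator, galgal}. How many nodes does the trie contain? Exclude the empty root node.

78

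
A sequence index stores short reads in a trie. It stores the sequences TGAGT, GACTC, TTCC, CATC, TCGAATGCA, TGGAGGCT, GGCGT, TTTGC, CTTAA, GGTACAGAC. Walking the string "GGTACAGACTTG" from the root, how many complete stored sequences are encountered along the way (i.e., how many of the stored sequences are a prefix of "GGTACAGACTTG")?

1

Traverse "GGTACAGACTTG" character by character; count nodes along the way that are marked as word ends.
Prefixes of the query that are stored words: "GGTACAGAC"
Count: 1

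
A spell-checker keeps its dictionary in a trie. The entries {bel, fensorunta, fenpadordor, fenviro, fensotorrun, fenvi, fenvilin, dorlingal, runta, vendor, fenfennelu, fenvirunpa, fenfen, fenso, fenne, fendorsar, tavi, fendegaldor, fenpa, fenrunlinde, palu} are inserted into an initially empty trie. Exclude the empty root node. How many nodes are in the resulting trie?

Trace insertions, counting only characters that open a new branch:
  "bel" → 3 new (b, e, l)
  "fensorunta" → 10 new (f, e, n, s, o, r, u, n, t, a)
  "fenpadordor" → prefix "fen" already present; 8 new (p, a, d, o, r, d, o, r)
  "fenviro" → prefix "fen" already present; 4 new (v, i, r, o)
  "fensotorrun" → prefix "fenso" already present; 6 new (t, o, r, r, u, n)
  "fenvi" → prefix "fenvi" already present; 0 new (none)
  "fenvilin" → prefix "fenvi" already present; 3 new (l, i, n)
  "dorlingal" → 9 new (d, o, r, l, i, n, g, a, l)
  "runta" → 5 new (r, u, n, t, a)
  "vendor" → 6 new (v, e, n, d, o, r)
  "fenfennelu" → prefix "fen" already present; 7 new (f, e, n, n, e, l, u)
  "fenvirunpa" → prefix "fenvir" already present; 4 new (u, n, p, a)
  "fenfen" → prefix "fenfen" already present; 0 new (none)
  "fenso" → prefix "fenso" already present; 0 new (none)
  "fenne" → prefix "fen" already present; 2 new (n, e)
  "fendorsar" → prefix "fen" already present; 6 new (d, o, r, s, a, r)
  "tavi" → 4 new (t, a, v, i)
  "fendegaldor" → prefix "fend" already present; 7 new (e, g, a, l, d, o, r)
  "fenpa" → prefix "fenpa" already present; 0 new (none)
  "fenrunlinde" → prefix "fen" already present; 8 new (r, u, n, l, i, n, d, e)
  "palu" → 4 new (p, a, l, u)
Total nodes = 3 + 10 + 8 + 4 + 6 + 0 + 3 + 9 + 5 + 6 + 7 + 4 + 0 + 0 + 2 + 6 + 4 + 7 + 0 + 8 + 4 = 96

96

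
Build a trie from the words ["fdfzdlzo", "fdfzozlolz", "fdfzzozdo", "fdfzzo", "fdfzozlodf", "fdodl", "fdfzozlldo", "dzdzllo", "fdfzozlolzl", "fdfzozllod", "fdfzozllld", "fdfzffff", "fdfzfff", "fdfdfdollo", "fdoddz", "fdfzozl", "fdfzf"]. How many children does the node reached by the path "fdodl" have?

0

Walk "fdodl" from the root, arriving at one node.
No stored string extends past "fdodl".
That node has 0 child edges.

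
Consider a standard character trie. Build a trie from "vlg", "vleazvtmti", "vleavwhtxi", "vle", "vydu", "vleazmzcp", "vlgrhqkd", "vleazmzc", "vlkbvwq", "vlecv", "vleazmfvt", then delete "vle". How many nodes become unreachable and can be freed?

0

A node on "vle"'s path can go only if nothing else ends at it or branches off below it.
Every node on "vle" is still needed (e.g. by "vleazvtmti"), so nothing is freed.
Nodes removed: 0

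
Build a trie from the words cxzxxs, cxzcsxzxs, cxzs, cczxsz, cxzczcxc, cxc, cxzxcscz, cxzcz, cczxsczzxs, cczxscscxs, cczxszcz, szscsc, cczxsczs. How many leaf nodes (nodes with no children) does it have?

11

Leaves are exactly the stored words that no other stored word extends.
Those words: "cczxscscxs", "cczxsczs", "cczxsczzxs", "cczxszcz", "cxc", "cxzcsxzxs", "cxzczcxc", "cxzs", "cxzxcscz", "cxzxxs", "szscsc"
Leaf count: 11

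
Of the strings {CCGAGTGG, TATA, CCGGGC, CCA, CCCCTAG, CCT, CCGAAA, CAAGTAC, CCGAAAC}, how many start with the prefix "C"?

8

Filter for entries beginning with "C":
Words under "C": CAAGTAC, CCA, CCCCTAG, CCGAAA, CCGAAAC, CCGAGTGG, CCGGGC, CCT
Count: 8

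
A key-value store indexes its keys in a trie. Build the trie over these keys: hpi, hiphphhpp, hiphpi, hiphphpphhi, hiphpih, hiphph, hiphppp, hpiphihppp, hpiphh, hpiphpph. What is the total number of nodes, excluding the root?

31

Trie structure (* marks end of a word):
(root)
└─ h
   ├─ i
   │  └─ p
   │     └─ h
   │        └─ p
   │           ├─ h *
   │           │  ├─ h
   │           │  │  └─ p
   │           │  │     └─ p *
   │           │  └─ p
   │           │     └─ p
   │           │        └─ h
   │           │           └─ h
   │           │              └─ i *
   │           ├─ i *
   │           │  └─ h *
   │           └─ p
   │              └─ p *
   └─ p
      └─ i *
         └─ p
            └─ h
               ├─ h *
               ├─ i
               │  └─ h
               │     └─ p
               │        └─ p
               │           └─ p *
               └─ p
                  └─ p
                     └─ h *
Counting every labelled node above: 31.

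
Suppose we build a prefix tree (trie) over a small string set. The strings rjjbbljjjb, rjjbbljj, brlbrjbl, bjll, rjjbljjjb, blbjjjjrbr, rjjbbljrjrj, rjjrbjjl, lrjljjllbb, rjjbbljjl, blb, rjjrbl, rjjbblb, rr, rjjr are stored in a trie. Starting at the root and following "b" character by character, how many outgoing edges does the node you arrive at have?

Walk "b" from the root, arriving at one node.
Characters that immediately follow "b" among the stored strings: {j, l, r}.
That node has 3 child edges.

3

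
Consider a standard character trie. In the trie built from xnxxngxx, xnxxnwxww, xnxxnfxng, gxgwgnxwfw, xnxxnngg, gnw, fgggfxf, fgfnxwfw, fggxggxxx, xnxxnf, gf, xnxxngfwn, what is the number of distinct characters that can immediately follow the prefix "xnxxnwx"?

1

The children of the "xnxxnwx" node are the distinct next characters among strings starting with "xnxxnwx".
Characters that immediately follow "xnxxnwx" among the stored strings: {w}.
That node has 1 child edge.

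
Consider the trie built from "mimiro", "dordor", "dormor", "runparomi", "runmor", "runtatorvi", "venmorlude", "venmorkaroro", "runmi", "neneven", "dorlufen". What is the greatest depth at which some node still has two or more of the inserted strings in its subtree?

6

Equivalently: take the maximum, over all pairs, of their longest common prefix length.
e.g. "venmorkaroro" and "venmorlude" share the prefix "venmor" of length 6; no pair shares a longer one.
Longest shared-prefix length: 6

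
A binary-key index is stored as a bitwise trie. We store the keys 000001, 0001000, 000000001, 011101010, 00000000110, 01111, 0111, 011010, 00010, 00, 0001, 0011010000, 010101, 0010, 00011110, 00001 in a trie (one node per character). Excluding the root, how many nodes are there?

For each word, the new-node count is its length minus the longest prefix already in the trie:
  "000001" → 6 new (0, 0, 0, 0, 0, 1)
  "0001000" → prefix "000" already present; 4 new (1, 0, 0, 0)
  "000000001" → prefix "00000" already present; 4 new (0, 0, 0, 1)
  "011101010" → prefix "0" already present; 8 new (1, 1, 1, 0, 1, 0, 1, 0)
  "00000000110" → prefix "000000001" already present; 2 new (1, 0)
  "01111" → prefix "0111" already present; 1 new (1)
  "0111" → prefix "0111" already present; 0 new (none)
  "011010" → prefix "011" already present; 3 new (0, 1, 0)
  "00010" → prefix "00010" already present; 0 new (none)
  "00" → prefix "00" already present; 0 new (none)
  "0001" → prefix "0001" already present; 0 new (none)
  "0011010000" → prefix "00" already present; 8 new (1, 1, 0, 1, 0, 0, 0, 0)
  "010101" → prefix "01" already present; 4 new (0, 1, 0, 1)
  "0010" → prefix "001" already present; 1 new (0)
  "00011110" → prefix "0001" already present; 4 new (1, 1, 1, 0)
  "00001" → prefix "0000" already present; 1 new (1)
Total nodes = 6 + 4 + 4 + 8 + 2 + 1 + 0 + 3 + 0 + 0 + 0 + 8 + 4 + 1 + 4 + 1 = 46

46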